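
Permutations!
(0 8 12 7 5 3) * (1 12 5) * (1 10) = (0 8 5 3)(1 12 7 10) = [8, 12, 2, 0, 4, 3, 6, 10, 5, 9, 1, 11, 7]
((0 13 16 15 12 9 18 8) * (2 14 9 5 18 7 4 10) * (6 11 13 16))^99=((0 16 15 12 5 18 8)(2 14 9 7 4 10)(6 11 13))^99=(0 16 15 12 5 18 8)(2 7)(4 14)(9 10)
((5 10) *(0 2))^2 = ((0 2)(5 10))^2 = (10)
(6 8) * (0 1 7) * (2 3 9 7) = (0 1 2 3 9 7)(6 8) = [1, 2, 3, 9, 4, 5, 8, 0, 6, 7]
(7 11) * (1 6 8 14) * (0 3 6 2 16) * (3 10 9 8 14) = [10, 2, 16, 6, 4, 5, 14, 11, 3, 8, 9, 7, 12, 13, 1, 15, 0] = (0 10 9 8 3 6 14 1 2 16)(7 11)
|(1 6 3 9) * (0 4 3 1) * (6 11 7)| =4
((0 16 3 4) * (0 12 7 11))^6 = ((0 16 3 4 12 7 11))^6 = (0 11 7 12 4 3 16)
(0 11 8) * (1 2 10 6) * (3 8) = (0 11 3 8)(1 2 10 6) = [11, 2, 10, 8, 4, 5, 1, 7, 0, 9, 6, 3]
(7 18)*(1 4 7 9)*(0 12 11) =(0 12 11)(1 4 7 18 9) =[12, 4, 2, 3, 7, 5, 6, 18, 8, 1, 10, 0, 11, 13, 14, 15, 16, 17, 9]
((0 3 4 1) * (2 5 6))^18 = (6)(0 4)(1 3)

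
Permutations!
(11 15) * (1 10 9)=[0, 10, 2, 3, 4, 5, 6, 7, 8, 1, 9, 15, 12, 13, 14, 11]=(1 10 9)(11 15)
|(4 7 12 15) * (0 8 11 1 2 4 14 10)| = 11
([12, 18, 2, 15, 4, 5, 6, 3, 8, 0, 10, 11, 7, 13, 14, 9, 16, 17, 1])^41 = (0 9 15 3 7 12)(1 18)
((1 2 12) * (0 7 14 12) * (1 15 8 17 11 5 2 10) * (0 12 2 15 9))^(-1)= ((0 7 14 2 12 9)(1 10)(5 15 8 17 11))^(-1)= (0 9 12 2 14 7)(1 10)(5 11 17 8 15)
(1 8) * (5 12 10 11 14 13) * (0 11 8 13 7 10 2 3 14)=(0 11)(1 13 5 12 2 3 14 7 10 8)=[11, 13, 3, 14, 4, 12, 6, 10, 1, 9, 8, 0, 2, 5, 7]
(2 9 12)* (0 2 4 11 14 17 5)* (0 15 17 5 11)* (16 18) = (0 2 9 12 4)(5 15 17 11 14)(16 18) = [2, 1, 9, 3, 0, 15, 6, 7, 8, 12, 10, 14, 4, 13, 5, 17, 18, 11, 16]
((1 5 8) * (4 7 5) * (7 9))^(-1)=((1 4 9 7 5 8))^(-1)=(1 8 5 7 9 4)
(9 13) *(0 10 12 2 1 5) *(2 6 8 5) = [10, 2, 1, 3, 4, 0, 8, 7, 5, 13, 12, 11, 6, 9] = (0 10 12 6 8 5)(1 2)(9 13)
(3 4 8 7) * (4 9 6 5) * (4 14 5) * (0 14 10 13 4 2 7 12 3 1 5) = (0 14)(1 5 10 13 4 8 12 3 9 6 2 7) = [14, 5, 7, 9, 8, 10, 2, 1, 12, 6, 13, 11, 3, 4, 0]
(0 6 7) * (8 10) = (0 6 7)(8 10) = [6, 1, 2, 3, 4, 5, 7, 0, 10, 9, 8]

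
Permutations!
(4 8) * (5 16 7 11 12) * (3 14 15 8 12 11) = (3 14 15 8 4 12 5 16 7) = [0, 1, 2, 14, 12, 16, 6, 3, 4, 9, 10, 11, 5, 13, 15, 8, 7]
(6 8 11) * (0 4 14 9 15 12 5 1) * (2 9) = [4, 0, 9, 3, 14, 1, 8, 7, 11, 15, 10, 6, 5, 13, 2, 12] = (0 4 14 2 9 15 12 5 1)(6 8 11)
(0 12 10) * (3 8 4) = (0 12 10)(3 8 4) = [12, 1, 2, 8, 3, 5, 6, 7, 4, 9, 0, 11, 10]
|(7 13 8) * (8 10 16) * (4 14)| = |(4 14)(7 13 10 16 8)| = 10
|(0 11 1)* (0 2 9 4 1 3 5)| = |(0 11 3 5)(1 2 9 4)| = 4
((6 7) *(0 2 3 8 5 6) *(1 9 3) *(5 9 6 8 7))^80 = (0 7 3 9 8 5 6 1 2)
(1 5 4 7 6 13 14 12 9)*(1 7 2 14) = [0, 5, 14, 3, 2, 4, 13, 6, 8, 7, 10, 11, 9, 1, 12] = (1 5 4 2 14 12 9 7 6 13)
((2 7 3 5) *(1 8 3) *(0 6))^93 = ((0 6)(1 8 3 5 2 7))^93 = (0 6)(1 5)(2 8)(3 7)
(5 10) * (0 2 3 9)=(0 2 3 9)(5 10)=[2, 1, 3, 9, 4, 10, 6, 7, 8, 0, 5]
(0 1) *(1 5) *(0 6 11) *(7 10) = [5, 6, 2, 3, 4, 1, 11, 10, 8, 9, 7, 0] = (0 5 1 6 11)(7 10)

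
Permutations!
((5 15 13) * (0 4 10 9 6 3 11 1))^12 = ((0 4 10 9 6 3 11 1)(5 15 13))^12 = (15)(0 6)(1 9)(3 4)(10 11)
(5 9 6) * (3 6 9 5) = (9)(3 6) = [0, 1, 2, 6, 4, 5, 3, 7, 8, 9]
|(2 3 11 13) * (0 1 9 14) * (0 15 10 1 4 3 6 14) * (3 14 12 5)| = |(0 4 14 15 10 1 9)(2 6 12 5 3 11 13)| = 7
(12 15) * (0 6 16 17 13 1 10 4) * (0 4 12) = (0 6 16 17 13 1 10 12 15) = [6, 10, 2, 3, 4, 5, 16, 7, 8, 9, 12, 11, 15, 1, 14, 0, 17, 13]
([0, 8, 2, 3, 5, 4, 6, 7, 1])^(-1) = (1 8)(4 5)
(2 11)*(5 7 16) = (2 11)(5 7 16) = [0, 1, 11, 3, 4, 7, 6, 16, 8, 9, 10, 2, 12, 13, 14, 15, 5]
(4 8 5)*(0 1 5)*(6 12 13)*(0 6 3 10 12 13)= (0 1 5 4 8 6 13 3 10 12)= [1, 5, 2, 10, 8, 4, 13, 7, 6, 9, 12, 11, 0, 3]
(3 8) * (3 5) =(3 8 5) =[0, 1, 2, 8, 4, 3, 6, 7, 5]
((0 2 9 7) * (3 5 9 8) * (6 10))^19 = ((0 2 8 3 5 9 7)(6 10))^19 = (0 9 3 2 7 5 8)(6 10)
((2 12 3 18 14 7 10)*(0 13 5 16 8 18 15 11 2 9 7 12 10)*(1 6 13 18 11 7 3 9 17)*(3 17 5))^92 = (0 13 9)(1 14 15)(2 5 8)(3 17 18)(6 12 7)(10 16 11)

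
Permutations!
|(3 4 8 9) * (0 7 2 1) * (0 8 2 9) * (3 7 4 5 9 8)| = |(0 4 2 1 3 5 9 7 8)| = 9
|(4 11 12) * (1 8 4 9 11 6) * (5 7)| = 12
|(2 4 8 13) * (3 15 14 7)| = |(2 4 8 13)(3 15 14 7)| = 4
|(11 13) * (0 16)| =2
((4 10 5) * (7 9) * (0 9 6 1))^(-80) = (4 10 5)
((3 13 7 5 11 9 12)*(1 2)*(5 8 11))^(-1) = ((1 2)(3 13 7 8 11 9 12))^(-1) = (1 2)(3 12 9 11 8 7 13)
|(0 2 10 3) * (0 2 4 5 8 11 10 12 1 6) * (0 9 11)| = |(0 4 5 8)(1 6 9 11 10 3 2 12)| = 8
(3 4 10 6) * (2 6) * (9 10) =(2 6 3 4 9 10) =[0, 1, 6, 4, 9, 5, 3, 7, 8, 10, 2]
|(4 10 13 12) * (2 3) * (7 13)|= 10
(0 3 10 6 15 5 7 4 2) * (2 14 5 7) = [3, 1, 0, 10, 14, 2, 15, 4, 8, 9, 6, 11, 12, 13, 5, 7] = (0 3 10 6 15 7 4 14 5 2)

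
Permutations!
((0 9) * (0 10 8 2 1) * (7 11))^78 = ((0 9 10 8 2 1)(7 11))^78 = (11)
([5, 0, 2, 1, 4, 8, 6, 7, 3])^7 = (0 8 1 5 3)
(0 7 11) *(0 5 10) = (0 7 11 5 10) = [7, 1, 2, 3, 4, 10, 6, 11, 8, 9, 0, 5]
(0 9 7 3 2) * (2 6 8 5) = (0 9 7 3 6 8 5 2) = [9, 1, 0, 6, 4, 2, 8, 3, 5, 7]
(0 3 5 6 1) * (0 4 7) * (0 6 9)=[3, 4, 2, 5, 7, 9, 1, 6, 8, 0]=(0 3 5 9)(1 4 7 6)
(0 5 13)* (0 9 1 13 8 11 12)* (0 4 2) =(0 5 8 11 12 4 2)(1 13 9) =[5, 13, 0, 3, 2, 8, 6, 7, 11, 1, 10, 12, 4, 9]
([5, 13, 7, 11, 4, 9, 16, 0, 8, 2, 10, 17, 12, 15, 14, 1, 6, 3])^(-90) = [0, 1, 2, 3, 4, 5, 6, 7, 8, 9, 10, 11, 12, 13, 14, 15, 16, 17]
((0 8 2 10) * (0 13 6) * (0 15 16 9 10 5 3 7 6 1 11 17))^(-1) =((0 8 2 5 3 7 6 15 16 9 10 13 1 11 17))^(-1) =(0 17 11 1 13 10 9 16 15 6 7 3 5 2 8)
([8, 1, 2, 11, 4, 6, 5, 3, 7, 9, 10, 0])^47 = [7, 1, 2, 0, 4, 6, 5, 11, 3, 9, 10, 8]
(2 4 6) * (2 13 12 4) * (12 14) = (4 6 13 14 12) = [0, 1, 2, 3, 6, 5, 13, 7, 8, 9, 10, 11, 4, 14, 12]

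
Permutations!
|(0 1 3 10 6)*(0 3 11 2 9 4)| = |(0 1 11 2 9 4)(3 10 6)| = 6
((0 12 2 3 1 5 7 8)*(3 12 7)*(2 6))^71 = (0 8 7)(1 3 5)(2 6 12)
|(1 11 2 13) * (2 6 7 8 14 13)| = 7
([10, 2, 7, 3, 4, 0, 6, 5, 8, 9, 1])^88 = (0 7 1)(2 10 5)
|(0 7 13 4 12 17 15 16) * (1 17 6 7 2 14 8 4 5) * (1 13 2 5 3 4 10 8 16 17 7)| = |(0 5 13 3 4 12 6 1 7 2 14 16)(8 10)(15 17)| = 12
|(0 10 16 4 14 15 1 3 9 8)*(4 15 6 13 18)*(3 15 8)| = |(0 10 16 8)(1 15)(3 9)(4 14 6 13 18)| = 20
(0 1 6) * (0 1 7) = (0 7)(1 6) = [7, 6, 2, 3, 4, 5, 1, 0]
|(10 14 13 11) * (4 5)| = |(4 5)(10 14 13 11)| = 4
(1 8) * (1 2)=[0, 8, 1, 3, 4, 5, 6, 7, 2]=(1 8 2)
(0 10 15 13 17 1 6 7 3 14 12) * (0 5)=(0 10 15 13 17 1 6 7 3 14 12 5)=[10, 6, 2, 14, 4, 0, 7, 3, 8, 9, 15, 11, 5, 17, 12, 13, 16, 1]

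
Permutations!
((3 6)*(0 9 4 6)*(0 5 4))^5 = ((0 9)(3 5 4 6))^5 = (0 9)(3 5 4 6)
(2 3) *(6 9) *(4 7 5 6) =[0, 1, 3, 2, 7, 6, 9, 5, 8, 4] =(2 3)(4 7 5 6 9)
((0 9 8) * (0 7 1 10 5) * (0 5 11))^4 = (0 1 9 10 8 11 7)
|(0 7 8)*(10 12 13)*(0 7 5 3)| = 6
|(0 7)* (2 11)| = 2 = |(0 7)(2 11)|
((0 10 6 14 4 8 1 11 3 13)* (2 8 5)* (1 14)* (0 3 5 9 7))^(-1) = (0 7 9 4 14 8 2 5 11 1 6 10)(3 13)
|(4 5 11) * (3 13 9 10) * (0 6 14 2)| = |(0 6 14 2)(3 13 9 10)(4 5 11)| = 12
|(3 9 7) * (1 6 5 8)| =12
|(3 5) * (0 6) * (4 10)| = |(0 6)(3 5)(4 10)| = 2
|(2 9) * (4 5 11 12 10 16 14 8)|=8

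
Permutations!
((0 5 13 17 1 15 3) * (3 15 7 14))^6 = (0 14 1 13)(3 7 17 5)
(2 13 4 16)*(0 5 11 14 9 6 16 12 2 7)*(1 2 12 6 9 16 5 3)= [3, 2, 13, 1, 6, 11, 5, 0, 8, 9, 10, 14, 12, 4, 16, 15, 7]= (0 3 1 2 13 4 6 5 11 14 16 7)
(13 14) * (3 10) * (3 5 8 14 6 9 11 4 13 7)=(3 10 5 8 14 7)(4 13 6 9 11)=[0, 1, 2, 10, 13, 8, 9, 3, 14, 11, 5, 4, 12, 6, 7]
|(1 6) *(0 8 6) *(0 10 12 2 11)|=|(0 8 6 1 10 12 2 11)|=8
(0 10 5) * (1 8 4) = [10, 8, 2, 3, 1, 0, 6, 7, 4, 9, 5] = (0 10 5)(1 8 4)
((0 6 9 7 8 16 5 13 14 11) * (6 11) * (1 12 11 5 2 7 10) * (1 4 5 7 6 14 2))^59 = ((0 7 8 16 1 12 11)(2 6 9 10 4 5 13))^59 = (0 16 11 8 12 7 1)(2 10 13 9 5 6 4)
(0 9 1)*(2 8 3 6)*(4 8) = (0 9 1)(2 4 8 3 6) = [9, 0, 4, 6, 8, 5, 2, 7, 3, 1]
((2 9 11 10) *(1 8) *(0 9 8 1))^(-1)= ((0 9 11 10 2 8))^(-1)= (0 8 2 10 11 9)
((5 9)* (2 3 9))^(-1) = (2 5 9 3)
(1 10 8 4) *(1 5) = (1 10 8 4 5) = [0, 10, 2, 3, 5, 1, 6, 7, 4, 9, 8]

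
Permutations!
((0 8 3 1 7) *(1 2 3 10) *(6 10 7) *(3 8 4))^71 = (0 7 8 2 3 4)(1 10 6)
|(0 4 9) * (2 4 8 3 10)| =7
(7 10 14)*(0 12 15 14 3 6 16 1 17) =(0 12 15 14 7 10 3 6 16 1 17) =[12, 17, 2, 6, 4, 5, 16, 10, 8, 9, 3, 11, 15, 13, 7, 14, 1, 0]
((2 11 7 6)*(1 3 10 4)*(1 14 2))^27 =((1 3 10 4 14 2 11 7 6))^27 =(14)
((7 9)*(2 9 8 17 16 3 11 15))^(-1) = ((2 9 7 8 17 16 3 11 15))^(-1) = (2 15 11 3 16 17 8 7 9)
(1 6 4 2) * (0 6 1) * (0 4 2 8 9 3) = (0 6 2 4 8 9 3) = [6, 1, 4, 0, 8, 5, 2, 7, 9, 3]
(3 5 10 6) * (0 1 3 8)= (0 1 3 5 10 6 8)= [1, 3, 2, 5, 4, 10, 8, 7, 0, 9, 6]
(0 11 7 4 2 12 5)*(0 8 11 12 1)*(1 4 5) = (0 12 1)(2 4)(5 8 11 7) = [12, 0, 4, 3, 2, 8, 6, 5, 11, 9, 10, 7, 1]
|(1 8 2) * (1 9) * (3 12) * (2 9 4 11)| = |(1 8 9)(2 4 11)(3 12)| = 6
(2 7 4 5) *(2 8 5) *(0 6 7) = (0 6 7 4 2)(5 8) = [6, 1, 0, 3, 2, 8, 7, 4, 5]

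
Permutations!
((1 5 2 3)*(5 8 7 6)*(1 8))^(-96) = (8)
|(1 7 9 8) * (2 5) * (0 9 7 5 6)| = 7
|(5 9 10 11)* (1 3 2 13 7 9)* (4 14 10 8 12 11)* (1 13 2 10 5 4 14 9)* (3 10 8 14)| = |(1 10 3 8 12 11 4 9 14 5 13 7)| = 12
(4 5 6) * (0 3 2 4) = [3, 1, 4, 2, 5, 6, 0] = (0 3 2 4 5 6)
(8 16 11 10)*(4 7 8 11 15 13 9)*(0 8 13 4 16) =[8, 1, 2, 3, 7, 5, 6, 13, 0, 16, 11, 10, 12, 9, 14, 4, 15] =(0 8)(4 7 13 9 16 15)(10 11)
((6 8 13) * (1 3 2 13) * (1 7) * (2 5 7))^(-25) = ((1 3 5 7)(2 13 6 8))^(-25) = (1 7 5 3)(2 8 6 13)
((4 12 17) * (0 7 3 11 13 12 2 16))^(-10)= (17)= ((0 7 3 11 13 12 17 4 2 16))^(-10)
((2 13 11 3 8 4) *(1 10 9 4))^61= ((1 10 9 4 2 13 11 3 8))^61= (1 3 13 4 10 8 11 2 9)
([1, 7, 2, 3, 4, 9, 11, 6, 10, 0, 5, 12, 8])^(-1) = (0 9 5 10 8 12 11 6 7 1)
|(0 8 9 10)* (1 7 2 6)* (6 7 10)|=6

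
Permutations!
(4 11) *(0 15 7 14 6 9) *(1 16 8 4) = (0 15 7 14 6 9)(1 16 8 4 11) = [15, 16, 2, 3, 11, 5, 9, 14, 4, 0, 10, 1, 12, 13, 6, 7, 8]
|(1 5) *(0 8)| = |(0 8)(1 5)| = 2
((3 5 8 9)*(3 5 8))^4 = ((3 8 9 5))^4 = (9)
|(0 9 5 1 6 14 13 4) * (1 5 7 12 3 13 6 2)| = |(0 9 7 12 3 13 4)(1 2)(6 14)| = 14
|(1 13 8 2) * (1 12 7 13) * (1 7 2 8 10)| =|(1 7 13 10)(2 12)| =4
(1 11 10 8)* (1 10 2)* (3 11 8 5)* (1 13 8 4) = [0, 4, 13, 11, 1, 3, 6, 7, 10, 9, 5, 2, 12, 8] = (1 4)(2 13 8 10 5 3 11)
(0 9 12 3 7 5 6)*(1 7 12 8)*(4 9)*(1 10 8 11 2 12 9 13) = (0 4 13 1 7 5 6)(2 12 3 9 11)(8 10) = [4, 7, 12, 9, 13, 6, 0, 5, 10, 11, 8, 2, 3, 1]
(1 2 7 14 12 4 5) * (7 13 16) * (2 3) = [0, 3, 13, 2, 5, 1, 6, 14, 8, 9, 10, 11, 4, 16, 12, 15, 7] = (1 3 2 13 16 7 14 12 4 5)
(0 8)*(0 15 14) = (0 8 15 14) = [8, 1, 2, 3, 4, 5, 6, 7, 15, 9, 10, 11, 12, 13, 0, 14]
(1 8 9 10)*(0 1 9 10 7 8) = (0 1)(7 8 10 9) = [1, 0, 2, 3, 4, 5, 6, 8, 10, 7, 9]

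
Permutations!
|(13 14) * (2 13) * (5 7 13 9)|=|(2 9 5 7 13 14)|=6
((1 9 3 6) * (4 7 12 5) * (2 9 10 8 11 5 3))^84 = (1 5 3 8 7)(4 6 11 12 10)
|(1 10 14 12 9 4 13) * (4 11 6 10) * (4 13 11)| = 14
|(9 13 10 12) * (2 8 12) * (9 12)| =5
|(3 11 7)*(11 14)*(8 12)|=|(3 14 11 7)(8 12)|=4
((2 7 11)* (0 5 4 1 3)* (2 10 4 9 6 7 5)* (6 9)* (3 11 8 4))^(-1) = ((0 2 5 6 7 8 4 1 11 10 3))^(-1) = (0 3 10 11 1 4 8 7 6 5 2)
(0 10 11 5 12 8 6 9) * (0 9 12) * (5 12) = [10, 1, 2, 3, 4, 0, 5, 7, 6, 9, 11, 12, 8] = (0 10 11 12 8 6 5)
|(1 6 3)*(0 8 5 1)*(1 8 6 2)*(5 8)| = |(8)(0 6 3)(1 2)| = 6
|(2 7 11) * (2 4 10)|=5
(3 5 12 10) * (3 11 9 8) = (3 5 12 10 11 9 8) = [0, 1, 2, 5, 4, 12, 6, 7, 3, 8, 11, 9, 10]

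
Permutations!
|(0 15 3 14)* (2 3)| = |(0 15 2 3 14)| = 5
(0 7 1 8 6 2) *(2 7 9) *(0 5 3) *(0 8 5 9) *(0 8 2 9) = (9)(0 8 6 7 1 5 3 2) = [8, 5, 0, 2, 4, 3, 7, 1, 6, 9]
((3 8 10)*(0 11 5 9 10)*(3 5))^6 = (0 3)(8 11) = ((0 11 3 8)(5 9 10))^6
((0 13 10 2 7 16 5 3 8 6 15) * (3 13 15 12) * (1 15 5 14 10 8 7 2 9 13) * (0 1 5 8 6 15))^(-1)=((0 8 15 1)(3 7 16 14 10 9 13 6 12))^(-1)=(0 1 15 8)(3 12 6 13 9 10 14 16 7)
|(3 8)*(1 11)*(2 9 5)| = |(1 11)(2 9 5)(3 8)| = 6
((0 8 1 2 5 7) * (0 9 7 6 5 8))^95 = ((1 2 8)(5 6)(7 9))^95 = (1 8 2)(5 6)(7 9)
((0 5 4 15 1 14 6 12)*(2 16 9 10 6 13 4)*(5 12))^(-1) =(0 12)(1 15 4 13 14)(2 5 6 10 9 16)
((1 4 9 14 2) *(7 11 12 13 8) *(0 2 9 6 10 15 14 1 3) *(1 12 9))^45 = (1 10)(4 15)(6 14)(7 12)(8 9)(11 13)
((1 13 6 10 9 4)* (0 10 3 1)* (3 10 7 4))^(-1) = (0 4 7)(1 3 9 10 6 13)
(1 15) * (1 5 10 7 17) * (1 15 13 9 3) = [0, 13, 2, 1, 4, 10, 6, 17, 8, 3, 7, 11, 12, 9, 14, 5, 16, 15] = (1 13 9 3)(5 10 7 17 15)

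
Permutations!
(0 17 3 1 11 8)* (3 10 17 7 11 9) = [7, 9, 2, 1, 4, 5, 6, 11, 0, 3, 17, 8, 12, 13, 14, 15, 16, 10] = (0 7 11 8)(1 9 3)(10 17)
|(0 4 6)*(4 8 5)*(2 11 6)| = 7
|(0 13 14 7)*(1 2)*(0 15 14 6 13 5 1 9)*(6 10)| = 15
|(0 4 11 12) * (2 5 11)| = 6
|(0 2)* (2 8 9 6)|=5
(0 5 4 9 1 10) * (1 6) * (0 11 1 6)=(0 5 4 9)(1 10 11)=[5, 10, 2, 3, 9, 4, 6, 7, 8, 0, 11, 1]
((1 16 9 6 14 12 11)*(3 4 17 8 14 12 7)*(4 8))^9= ((1 16 9 6 12 11)(3 8 14 7)(4 17))^9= (1 6)(3 8 14 7)(4 17)(9 11)(12 16)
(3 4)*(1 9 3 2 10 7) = (1 9 3 4 2 10 7) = [0, 9, 10, 4, 2, 5, 6, 1, 8, 3, 7]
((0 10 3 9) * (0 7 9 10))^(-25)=((3 10)(7 9))^(-25)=(3 10)(7 9)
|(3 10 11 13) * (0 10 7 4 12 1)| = 9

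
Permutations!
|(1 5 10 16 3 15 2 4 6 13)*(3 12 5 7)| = |(1 7 3 15 2 4 6 13)(5 10 16 12)| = 8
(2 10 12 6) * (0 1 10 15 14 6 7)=(0 1 10 12 7)(2 15 14 6)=[1, 10, 15, 3, 4, 5, 2, 0, 8, 9, 12, 11, 7, 13, 6, 14]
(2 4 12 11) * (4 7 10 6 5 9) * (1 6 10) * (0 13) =[13, 6, 7, 3, 12, 9, 5, 1, 8, 4, 10, 2, 11, 0] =(0 13)(1 6 5 9 4 12 11 2 7)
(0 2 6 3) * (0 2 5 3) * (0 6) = [5, 1, 0, 2, 4, 3, 6] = (6)(0 5 3 2)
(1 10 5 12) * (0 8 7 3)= (0 8 7 3)(1 10 5 12)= [8, 10, 2, 0, 4, 12, 6, 3, 7, 9, 5, 11, 1]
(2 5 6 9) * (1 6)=(1 6 9 2 5)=[0, 6, 5, 3, 4, 1, 9, 7, 8, 2]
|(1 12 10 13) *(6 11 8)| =12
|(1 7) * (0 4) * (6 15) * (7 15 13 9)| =6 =|(0 4)(1 15 6 13 9 7)|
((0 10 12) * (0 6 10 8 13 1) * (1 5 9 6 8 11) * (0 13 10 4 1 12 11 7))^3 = (0 7)(1 9)(4 5)(6 13)(8 12 11 10)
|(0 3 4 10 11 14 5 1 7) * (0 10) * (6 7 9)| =|(0 3 4)(1 9 6 7 10 11 14 5)| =24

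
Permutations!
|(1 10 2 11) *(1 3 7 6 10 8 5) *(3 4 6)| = 30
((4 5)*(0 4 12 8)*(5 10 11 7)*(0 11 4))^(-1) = (4 10)(5 7 11 8 12)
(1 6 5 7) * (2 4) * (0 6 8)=[6, 8, 4, 3, 2, 7, 5, 1, 0]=(0 6 5 7 1 8)(2 4)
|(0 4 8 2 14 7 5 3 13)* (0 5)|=|(0 4 8 2 14 7)(3 13 5)|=6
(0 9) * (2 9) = (0 2 9) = [2, 1, 9, 3, 4, 5, 6, 7, 8, 0]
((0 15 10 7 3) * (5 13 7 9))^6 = (0 7 5 10)(3 13 9 15)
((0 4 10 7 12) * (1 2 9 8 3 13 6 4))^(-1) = (0 12 7 10 4 6 13 3 8 9 2 1)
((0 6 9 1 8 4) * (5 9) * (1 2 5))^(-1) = (0 4 8 1 6)(2 9 5)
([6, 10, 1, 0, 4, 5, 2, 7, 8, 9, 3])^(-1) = [3, 2, 6, 10, 4, 5, 0, 7, 8, 9, 1]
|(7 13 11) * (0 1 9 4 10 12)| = |(0 1 9 4 10 12)(7 13 11)| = 6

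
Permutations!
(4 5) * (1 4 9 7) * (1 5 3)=[0, 4, 2, 1, 3, 9, 6, 5, 8, 7]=(1 4 3)(5 9 7)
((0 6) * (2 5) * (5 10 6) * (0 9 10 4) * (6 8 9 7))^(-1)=(0 4 2 5)(6 7)(8 10 9)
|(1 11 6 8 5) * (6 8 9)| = 4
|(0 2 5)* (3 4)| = 6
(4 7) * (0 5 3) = (0 5 3)(4 7) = [5, 1, 2, 0, 7, 3, 6, 4]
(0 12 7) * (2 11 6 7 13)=(0 12 13 2 11 6 7)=[12, 1, 11, 3, 4, 5, 7, 0, 8, 9, 10, 6, 13, 2]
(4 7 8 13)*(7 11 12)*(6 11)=(4 6 11 12 7 8 13)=[0, 1, 2, 3, 6, 5, 11, 8, 13, 9, 10, 12, 7, 4]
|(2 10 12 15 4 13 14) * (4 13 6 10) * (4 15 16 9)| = 12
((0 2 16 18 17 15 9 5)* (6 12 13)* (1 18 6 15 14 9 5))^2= (0 16 12 15)(1 17 9 18 14)(2 6 13 5)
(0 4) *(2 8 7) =(0 4)(2 8 7) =[4, 1, 8, 3, 0, 5, 6, 2, 7]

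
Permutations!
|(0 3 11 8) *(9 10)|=|(0 3 11 8)(9 10)|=4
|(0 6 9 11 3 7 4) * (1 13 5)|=|(0 6 9 11 3 7 4)(1 13 5)|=21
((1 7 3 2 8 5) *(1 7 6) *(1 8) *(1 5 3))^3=((1 6 8 3 2 5 7))^3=(1 3 7 8 5 6 2)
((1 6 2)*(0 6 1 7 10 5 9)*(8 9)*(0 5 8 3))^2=((0 6 2 7 10 8 9 5 3))^2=(0 2 10 9 3 6 7 8 5)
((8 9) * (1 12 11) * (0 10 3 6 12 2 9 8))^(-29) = ((0 10 3 6 12 11 1 2 9))^(-29) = (0 2 11 6 10 9 1 12 3)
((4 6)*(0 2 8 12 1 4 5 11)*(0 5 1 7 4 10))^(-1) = ((0 2 8 12 7 4 6 1 10)(5 11))^(-1) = (0 10 1 6 4 7 12 8 2)(5 11)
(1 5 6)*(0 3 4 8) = (0 3 4 8)(1 5 6) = [3, 5, 2, 4, 8, 6, 1, 7, 0]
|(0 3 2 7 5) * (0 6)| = 6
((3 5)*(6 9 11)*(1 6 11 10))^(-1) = ((11)(1 6 9 10)(3 5))^(-1) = (11)(1 10 9 6)(3 5)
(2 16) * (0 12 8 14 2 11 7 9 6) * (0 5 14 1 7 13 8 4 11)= (0 12 4 11 13 8 1 7 9 6 5 14 2 16)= [12, 7, 16, 3, 11, 14, 5, 9, 1, 6, 10, 13, 4, 8, 2, 15, 0]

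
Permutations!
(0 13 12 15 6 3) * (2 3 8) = (0 13 12 15 6 8 2 3) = [13, 1, 3, 0, 4, 5, 8, 7, 2, 9, 10, 11, 15, 12, 14, 6]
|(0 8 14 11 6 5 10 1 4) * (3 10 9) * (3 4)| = |(0 8 14 11 6 5 9 4)(1 3 10)| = 24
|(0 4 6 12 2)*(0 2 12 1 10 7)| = |(12)(0 4 6 1 10 7)| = 6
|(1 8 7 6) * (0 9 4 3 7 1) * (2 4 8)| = 9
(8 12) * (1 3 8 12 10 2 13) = (1 3 8 10 2 13) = [0, 3, 13, 8, 4, 5, 6, 7, 10, 9, 2, 11, 12, 1]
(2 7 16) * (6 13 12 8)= (2 7 16)(6 13 12 8)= [0, 1, 7, 3, 4, 5, 13, 16, 6, 9, 10, 11, 8, 12, 14, 15, 2]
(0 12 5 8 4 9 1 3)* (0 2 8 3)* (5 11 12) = [5, 0, 8, 2, 9, 3, 6, 7, 4, 1, 10, 12, 11] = (0 5 3 2 8 4 9 1)(11 12)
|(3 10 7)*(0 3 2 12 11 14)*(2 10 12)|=|(0 3 12 11 14)(7 10)|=10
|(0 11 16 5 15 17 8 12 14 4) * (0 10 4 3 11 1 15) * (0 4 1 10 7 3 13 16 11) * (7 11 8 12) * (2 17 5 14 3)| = |(0 10 1 15 5 4 11 8 7 2 17 12 3)(13 16 14)| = 39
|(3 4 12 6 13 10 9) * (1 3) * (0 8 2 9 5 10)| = |(0 8 2 9 1 3 4 12 6 13)(5 10)| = 10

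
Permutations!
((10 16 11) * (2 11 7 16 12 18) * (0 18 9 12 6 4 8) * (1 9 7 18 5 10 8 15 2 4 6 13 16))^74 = (0 2 18 10 8 15 16 5 11 4 13)(1 12)(7 9)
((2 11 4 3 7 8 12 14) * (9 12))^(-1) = (2 14 12 9 8 7 3 4 11)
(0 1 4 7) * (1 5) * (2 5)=(0 2 5 1 4 7)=[2, 4, 5, 3, 7, 1, 6, 0]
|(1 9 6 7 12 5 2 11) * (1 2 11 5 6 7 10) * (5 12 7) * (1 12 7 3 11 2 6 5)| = |(1 9)(2 7 3 11 6 10 12 5)| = 8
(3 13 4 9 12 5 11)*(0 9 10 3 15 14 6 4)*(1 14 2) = [9, 14, 1, 13, 10, 11, 4, 7, 8, 12, 3, 15, 5, 0, 6, 2] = (0 9 12 5 11 15 2 1 14 6 4 10 3 13)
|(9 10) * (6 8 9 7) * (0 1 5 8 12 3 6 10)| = |(0 1 5 8 9)(3 6 12)(7 10)| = 30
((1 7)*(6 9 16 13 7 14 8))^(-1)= ((1 14 8 6 9 16 13 7))^(-1)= (1 7 13 16 9 6 8 14)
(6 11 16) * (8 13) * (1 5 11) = [0, 5, 2, 3, 4, 11, 1, 7, 13, 9, 10, 16, 12, 8, 14, 15, 6] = (1 5 11 16 6)(8 13)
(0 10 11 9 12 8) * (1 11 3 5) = [10, 11, 2, 5, 4, 1, 6, 7, 0, 12, 3, 9, 8] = (0 10 3 5 1 11 9 12 8)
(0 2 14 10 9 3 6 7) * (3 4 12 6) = (0 2 14 10 9 4 12 6 7) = [2, 1, 14, 3, 12, 5, 7, 0, 8, 4, 9, 11, 6, 13, 10]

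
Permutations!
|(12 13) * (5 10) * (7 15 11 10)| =10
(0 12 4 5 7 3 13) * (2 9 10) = (0 12 4 5 7 3 13)(2 9 10) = [12, 1, 9, 13, 5, 7, 6, 3, 8, 10, 2, 11, 4, 0]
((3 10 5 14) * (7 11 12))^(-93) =(3 14 5 10)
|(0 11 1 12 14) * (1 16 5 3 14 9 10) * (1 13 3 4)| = 12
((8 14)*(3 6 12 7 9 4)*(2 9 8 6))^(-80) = (14)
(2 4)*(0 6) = (0 6)(2 4) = [6, 1, 4, 3, 2, 5, 0]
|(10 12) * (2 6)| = 2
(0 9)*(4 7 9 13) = (0 13 4 7 9) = [13, 1, 2, 3, 7, 5, 6, 9, 8, 0, 10, 11, 12, 4]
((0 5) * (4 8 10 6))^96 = (10) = ((0 5)(4 8 10 6))^96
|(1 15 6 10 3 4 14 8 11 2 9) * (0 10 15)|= 10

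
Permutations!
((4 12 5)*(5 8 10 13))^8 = ((4 12 8 10 13 5))^8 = (4 8 13)(5 12 10)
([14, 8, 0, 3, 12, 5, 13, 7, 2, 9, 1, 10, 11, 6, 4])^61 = (0 8 10 12 14 2 1 11 4)(6 13)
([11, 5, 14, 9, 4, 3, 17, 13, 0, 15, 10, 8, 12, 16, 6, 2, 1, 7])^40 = [11, 15, 7, 14, 4, 2, 16, 5, 0, 6, 10, 8, 12, 3, 13, 17, 9, 1]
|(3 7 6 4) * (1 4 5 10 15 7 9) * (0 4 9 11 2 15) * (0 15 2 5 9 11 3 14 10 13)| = |(0 4 14 10 15 7 6 9 1 11 5 13)| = 12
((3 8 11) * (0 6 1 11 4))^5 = ((0 6 1 11 3 8 4))^5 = (0 8 11 6 4 3 1)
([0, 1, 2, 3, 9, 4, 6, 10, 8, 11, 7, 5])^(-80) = [0, 1, 2, 3, 4, 5, 6, 7, 8, 9, 10, 11]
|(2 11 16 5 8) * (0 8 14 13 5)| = |(0 8 2 11 16)(5 14 13)| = 15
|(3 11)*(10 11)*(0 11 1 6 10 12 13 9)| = |(0 11 3 12 13 9)(1 6 10)| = 6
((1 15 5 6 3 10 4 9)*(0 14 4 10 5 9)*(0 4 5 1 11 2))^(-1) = ((0 14 5 6 3 1 15 9 11 2))^(-1) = (0 2 11 9 15 1 3 6 5 14)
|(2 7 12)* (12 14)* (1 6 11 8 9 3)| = 12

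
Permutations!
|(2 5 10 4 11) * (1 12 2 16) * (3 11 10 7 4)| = 10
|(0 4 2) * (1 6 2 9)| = 6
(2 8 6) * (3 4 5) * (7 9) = (2 8 6)(3 4 5)(7 9) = [0, 1, 8, 4, 5, 3, 2, 9, 6, 7]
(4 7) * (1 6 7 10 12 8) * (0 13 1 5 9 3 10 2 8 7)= [13, 6, 8, 10, 2, 9, 0, 4, 5, 3, 12, 11, 7, 1]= (0 13 1 6)(2 8 5 9 3 10 12 7 4)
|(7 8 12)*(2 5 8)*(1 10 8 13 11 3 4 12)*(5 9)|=9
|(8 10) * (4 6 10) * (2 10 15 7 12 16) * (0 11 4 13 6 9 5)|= 45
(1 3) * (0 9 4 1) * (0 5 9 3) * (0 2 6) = (0 3 5 9 4 1 2 6) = [3, 2, 6, 5, 1, 9, 0, 7, 8, 4]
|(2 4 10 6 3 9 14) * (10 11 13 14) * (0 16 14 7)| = |(0 16 14 2 4 11 13 7)(3 9 10 6)| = 8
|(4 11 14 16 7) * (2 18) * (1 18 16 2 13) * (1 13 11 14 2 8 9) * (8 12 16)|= 30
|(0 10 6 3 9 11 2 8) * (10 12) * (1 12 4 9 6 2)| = 18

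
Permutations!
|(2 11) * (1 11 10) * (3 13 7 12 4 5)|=12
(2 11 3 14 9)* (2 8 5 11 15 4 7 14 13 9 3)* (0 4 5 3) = [4, 1, 15, 13, 7, 11, 6, 14, 3, 8, 10, 2, 12, 9, 0, 5] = (0 4 7 14)(2 15 5 11)(3 13 9 8)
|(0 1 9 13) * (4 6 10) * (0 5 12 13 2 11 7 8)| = |(0 1 9 2 11 7 8)(4 6 10)(5 12 13)| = 21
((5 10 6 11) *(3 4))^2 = (5 6)(10 11)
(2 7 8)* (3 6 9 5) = [0, 1, 7, 6, 4, 3, 9, 8, 2, 5] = (2 7 8)(3 6 9 5)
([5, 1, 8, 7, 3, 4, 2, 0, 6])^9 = (8)(0 7 3 4 5)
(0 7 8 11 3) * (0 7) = (3 7 8 11) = [0, 1, 2, 7, 4, 5, 6, 8, 11, 9, 10, 3]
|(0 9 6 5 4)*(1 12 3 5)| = 8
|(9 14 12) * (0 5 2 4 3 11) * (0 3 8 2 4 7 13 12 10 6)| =12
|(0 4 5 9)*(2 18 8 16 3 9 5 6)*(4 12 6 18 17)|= |(0 12 6 2 17 4 18 8 16 3 9)|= 11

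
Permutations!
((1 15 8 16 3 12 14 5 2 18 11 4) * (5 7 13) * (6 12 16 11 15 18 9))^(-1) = ((1 18 15 8 11 4)(2 9 6 12 14 7 13 5)(3 16))^(-1) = (1 4 11 8 15 18)(2 5 13 7 14 12 6 9)(3 16)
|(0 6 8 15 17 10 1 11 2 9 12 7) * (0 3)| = |(0 6 8 15 17 10 1 11 2 9 12 7 3)| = 13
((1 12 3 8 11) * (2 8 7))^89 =(1 8 7 12 11 2 3)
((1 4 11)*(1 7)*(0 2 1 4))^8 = ((0 2 1)(4 11 7))^8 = (0 1 2)(4 7 11)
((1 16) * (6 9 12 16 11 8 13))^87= ((1 11 8 13 6 9 12 16))^87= (1 16 12 9 6 13 8 11)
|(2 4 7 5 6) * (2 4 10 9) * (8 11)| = 12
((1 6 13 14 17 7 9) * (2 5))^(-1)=((1 6 13 14 17 7 9)(2 5))^(-1)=(1 9 7 17 14 13 6)(2 5)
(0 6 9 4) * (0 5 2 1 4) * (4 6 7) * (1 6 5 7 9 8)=(0 9)(1 5 2 6 8)(4 7)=[9, 5, 6, 3, 7, 2, 8, 4, 1, 0]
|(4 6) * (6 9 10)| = 4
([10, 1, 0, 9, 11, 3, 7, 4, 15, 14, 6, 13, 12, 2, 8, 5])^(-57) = [2, 1, 13, 8, 7, 14, 10, 6, 3, 15, 0, 4, 12, 11, 5, 9]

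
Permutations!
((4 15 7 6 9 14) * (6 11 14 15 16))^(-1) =(4 14 11 7 15 9 6 16)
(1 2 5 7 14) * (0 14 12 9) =(0 14 1 2 5 7 12 9) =[14, 2, 5, 3, 4, 7, 6, 12, 8, 0, 10, 11, 9, 13, 1]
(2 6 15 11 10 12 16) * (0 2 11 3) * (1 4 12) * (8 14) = [2, 4, 6, 0, 12, 5, 15, 7, 14, 9, 1, 10, 16, 13, 8, 3, 11] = (0 2 6 15 3)(1 4 12 16 11 10)(8 14)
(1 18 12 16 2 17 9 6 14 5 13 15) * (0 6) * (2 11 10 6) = (0 2 17 9)(1 18 12 16 11 10 6 14 5 13 15) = [2, 18, 17, 3, 4, 13, 14, 7, 8, 0, 6, 10, 16, 15, 5, 1, 11, 9, 12]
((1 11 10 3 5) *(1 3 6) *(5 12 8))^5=((1 11 10 6)(3 12 8 5))^5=(1 11 10 6)(3 12 8 5)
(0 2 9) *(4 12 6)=(0 2 9)(4 12 6)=[2, 1, 9, 3, 12, 5, 4, 7, 8, 0, 10, 11, 6]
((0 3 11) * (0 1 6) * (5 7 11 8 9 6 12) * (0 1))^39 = ((0 3 8 9 6 1 12 5 7 11))^39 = (0 11 7 5 12 1 6 9 8 3)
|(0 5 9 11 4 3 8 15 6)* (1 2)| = |(0 5 9 11 4 3 8 15 6)(1 2)| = 18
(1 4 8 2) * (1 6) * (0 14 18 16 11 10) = (0 14 18 16 11 10)(1 4 8 2 6) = [14, 4, 6, 3, 8, 5, 1, 7, 2, 9, 0, 10, 12, 13, 18, 15, 11, 17, 16]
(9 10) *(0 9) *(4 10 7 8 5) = [9, 1, 2, 3, 10, 4, 6, 8, 5, 7, 0] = (0 9 7 8 5 4 10)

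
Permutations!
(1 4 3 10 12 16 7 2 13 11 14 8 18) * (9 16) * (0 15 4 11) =[15, 11, 13, 10, 3, 5, 6, 2, 18, 16, 12, 14, 9, 0, 8, 4, 7, 17, 1] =(0 15 4 3 10 12 9 16 7 2 13)(1 11 14 8 18)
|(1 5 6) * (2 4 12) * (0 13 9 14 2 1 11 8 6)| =9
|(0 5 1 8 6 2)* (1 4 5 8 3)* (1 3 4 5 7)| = |(0 8 6 2)(1 4 7)| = 12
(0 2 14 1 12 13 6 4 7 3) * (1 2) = (0 1 12 13 6 4 7 3)(2 14) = [1, 12, 14, 0, 7, 5, 4, 3, 8, 9, 10, 11, 13, 6, 2]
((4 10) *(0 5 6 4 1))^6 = (10)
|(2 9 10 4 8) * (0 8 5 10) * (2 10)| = |(0 8 10 4 5 2 9)| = 7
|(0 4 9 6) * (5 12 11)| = 12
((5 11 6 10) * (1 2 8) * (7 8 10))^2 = (1 10 11 7)(2 5 6 8)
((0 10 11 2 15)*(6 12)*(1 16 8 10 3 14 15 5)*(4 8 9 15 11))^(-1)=(0 15 9 16 1 5 2 11 14 3)(4 10 8)(6 12)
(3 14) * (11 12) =(3 14)(11 12) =[0, 1, 2, 14, 4, 5, 6, 7, 8, 9, 10, 12, 11, 13, 3]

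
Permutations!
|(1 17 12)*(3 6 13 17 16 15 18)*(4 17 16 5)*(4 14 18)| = 12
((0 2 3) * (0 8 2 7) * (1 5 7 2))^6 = ((0 2 3 8 1 5 7))^6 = (0 7 5 1 8 3 2)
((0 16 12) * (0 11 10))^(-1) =(0 10 11 12 16)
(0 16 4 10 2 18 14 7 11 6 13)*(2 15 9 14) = (0 16 4 10 15 9 14 7 11 6 13)(2 18) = [16, 1, 18, 3, 10, 5, 13, 11, 8, 14, 15, 6, 12, 0, 7, 9, 4, 17, 2]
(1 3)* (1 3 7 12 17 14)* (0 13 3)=(0 13 3)(1 7 12 17 14)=[13, 7, 2, 0, 4, 5, 6, 12, 8, 9, 10, 11, 17, 3, 1, 15, 16, 14]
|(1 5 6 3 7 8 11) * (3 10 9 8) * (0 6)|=|(0 6 10 9 8 11 1 5)(3 7)|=8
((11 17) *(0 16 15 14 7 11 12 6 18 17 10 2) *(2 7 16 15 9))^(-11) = (0 15 14 16 9 2)(6 18 17 12)(7 11 10)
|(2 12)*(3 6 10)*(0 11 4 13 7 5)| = |(0 11 4 13 7 5)(2 12)(3 6 10)| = 6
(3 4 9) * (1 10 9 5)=(1 10 9 3 4 5)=[0, 10, 2, 4, 5, 1, 6, 7, 8, 3, 9]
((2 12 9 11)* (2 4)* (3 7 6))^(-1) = (2 4 11 9 12)(3 6 7)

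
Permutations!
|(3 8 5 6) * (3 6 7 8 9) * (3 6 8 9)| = 5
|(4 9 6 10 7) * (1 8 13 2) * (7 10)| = |(1 8 13 2)(4 9 6 7)| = 4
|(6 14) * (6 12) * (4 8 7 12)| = 6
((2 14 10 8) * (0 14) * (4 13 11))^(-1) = ((0 14 10 8 2)(4 13 11))^(-1) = (0 2 8 10 14)(4 11 13)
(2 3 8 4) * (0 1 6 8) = (0 1 6 8 4 2 3) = [1, 6, 3, 0, 2, 5, 8, 7, 4]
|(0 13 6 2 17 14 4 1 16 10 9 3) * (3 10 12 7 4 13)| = |(0 3)(1 16 12 7 4)(2 17 14 13 6)(9 10)| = 10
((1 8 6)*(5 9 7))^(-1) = ((1 8 6)(5 9 7))^(-1) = (1 6 8)(5 7 9)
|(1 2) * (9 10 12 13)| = 4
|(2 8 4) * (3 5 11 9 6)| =|(2 8 4)(3 5 11 9 6)| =15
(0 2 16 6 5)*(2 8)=(0 8 2 16 6 5)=[8, 1, 16, 3, 4, 0, 5, 7, 2, 9, 10, 11, 12, 13, 14, 15, 6]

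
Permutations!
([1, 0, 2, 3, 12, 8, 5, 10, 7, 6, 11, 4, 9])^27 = (12)(0 1)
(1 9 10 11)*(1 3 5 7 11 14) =(1 9 10 14)(3 5 7 11) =[0, 9, 2, 5, 4, 7, 6, 11, 8, 10, 14, 3, 12, 13, 1]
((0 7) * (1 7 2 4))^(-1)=(0 7 1 4 2)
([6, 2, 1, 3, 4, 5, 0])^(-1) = (0 6)(1 2)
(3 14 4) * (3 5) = (3 14 4 5) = [0, 1, 2, 14, 5, 3, 6, 7, 8, 9, 10, 11, 12, 13, 4]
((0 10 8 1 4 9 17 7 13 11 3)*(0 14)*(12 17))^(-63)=(0 8 4 12 7 11 14 10 1 9 17 13 3)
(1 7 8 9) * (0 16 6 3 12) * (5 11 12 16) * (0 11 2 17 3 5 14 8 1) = [14, 7, 17, 16, 4, 2, 5, 1, 9, 0, 10, 12, 11, 13, 8, 15, 6, 3] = (0 14 8 9)(1 7)(2 17 3 16 6 5)(11 12)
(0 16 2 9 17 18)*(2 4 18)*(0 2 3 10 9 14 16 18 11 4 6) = (0 18 2 14 16 6)(3 10 9 17)(4 11) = [18, 1, 14, 10, 11, 5, 0, 7, 8, 17, 9, 4, 12, 13, 16, 15, 6, 3, 2]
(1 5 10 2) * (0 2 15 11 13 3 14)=(0 2 1 5 10 15 11 13 3 14)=[2, 5, 1, 14, 4, 10, 6, 7, 8, 9, 15, 13, 12, 3, 0, 11]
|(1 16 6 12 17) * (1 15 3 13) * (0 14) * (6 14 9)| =11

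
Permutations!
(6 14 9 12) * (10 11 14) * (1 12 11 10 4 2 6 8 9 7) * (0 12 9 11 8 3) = (0 12 3)(1 9 8 11 14 7)(2 6 4) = [12, 9, 6, 0, 2, 5, 4, 1, 11, 8, 10, 14, 3, 13, 7]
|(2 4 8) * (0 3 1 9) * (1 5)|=|(0 3 5 1 9)(2 4 8)|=15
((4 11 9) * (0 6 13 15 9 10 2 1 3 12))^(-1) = (0 12 3 1 2 10 11 4 9 15 13 6)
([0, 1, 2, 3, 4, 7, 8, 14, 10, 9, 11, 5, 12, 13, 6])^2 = (5 14 8 11 7 6 10)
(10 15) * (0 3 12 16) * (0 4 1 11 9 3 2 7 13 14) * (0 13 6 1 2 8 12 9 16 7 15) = (0 8 12 7 6 1 11 16 4 2 15 10)(3 9)(13 14) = [8, 11, 15, 9, 2, 5, 1, 6, 12, 3, 0, 16, 7, 14, 13, 10, 4]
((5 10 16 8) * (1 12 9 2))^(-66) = ((1 12 9 2)(5 10 16 8))^(-66) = (1 9)(2 12)(5 16)(8 10)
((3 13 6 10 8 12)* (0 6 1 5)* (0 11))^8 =(0 5 13 12 10)(1 3 8 6 11) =((0 6 10 8 12 3 13 1 5 11))^8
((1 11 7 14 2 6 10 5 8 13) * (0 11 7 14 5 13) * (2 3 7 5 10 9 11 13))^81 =(0 13 1 5 8)(2 6 9 11 14 3 7 10) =((0 13 1 5 8)(2 6 9 11 14 3 7 10))^81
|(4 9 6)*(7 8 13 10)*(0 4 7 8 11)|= |(0 4 9 6 7 11)(8 13 10)|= 6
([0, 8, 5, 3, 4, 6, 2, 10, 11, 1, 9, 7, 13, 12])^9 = (1 7)(8 10)(9 11)(12 13)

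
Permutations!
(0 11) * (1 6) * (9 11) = [9, 6, 2, 3, 4, 5, 1, 7, 8, 11, 10, 0] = (0 9 11)(1 6)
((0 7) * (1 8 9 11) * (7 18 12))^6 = ((0 18 12 7)(1 8 9 11))^6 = (0 12)(1 9)(7 18)(8 11)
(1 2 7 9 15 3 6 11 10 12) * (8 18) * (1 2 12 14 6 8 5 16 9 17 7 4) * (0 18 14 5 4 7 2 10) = (0 18 4 1 12 10 5 16 9 15 3 8 14 6 11)(2 7 17) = [18, 12, 7, 8, 1, 16, 11, 17, 14, 15, 5, 0, 10, 13, 6, 3, 9, 2, 4]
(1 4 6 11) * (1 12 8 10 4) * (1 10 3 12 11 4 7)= (1 10 7)(3 12 8)(4 6)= [0, 10, 2, 12, 6, 5, 4, 1, 3, 9, 7, 11, 8]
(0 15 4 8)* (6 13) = (0 15 4 8)(6 13) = [15, 1, 2, 3, 8, 5, 13, 7, 0, 9, 10, 11, 12, 6, 14, 4]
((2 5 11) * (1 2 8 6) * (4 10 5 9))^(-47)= ((1 2 9 4 10 5 11 8 6))^(-47)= (1 8 5 4 2 6 11 10 9)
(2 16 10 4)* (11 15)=(2 16 10 4)(11 15)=[0, 1, 16, 3, 2, 5, 6, 7, 8, 9, 4, 15, 12, 13, 14, 11, 10]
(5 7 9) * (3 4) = [0, 1, 2, 4, 3, 7, 6, 9, 8, 5] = (3 4)(5 7 9)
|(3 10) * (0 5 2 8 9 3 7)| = 8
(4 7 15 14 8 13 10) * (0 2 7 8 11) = (0 2 7 15 14 11)(4 8 13 10) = [2, 1, 7, 3, 8, 5, 6, 15, 13, 9, 4, 0, 12, 10, 11, 14]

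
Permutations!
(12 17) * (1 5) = [0, 5, 2, 3, 4, 1, 6, 7, 8, 9, 10, 11, 17, 13, 14, 15, 16, 12] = (1 5)(12 17)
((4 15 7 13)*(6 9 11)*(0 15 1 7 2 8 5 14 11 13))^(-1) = ((0 15 2 8 5 14 11 6 9 13 4 1 7))^(-1) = (0 7 1 4 13 9 6 11 14 5 8 2 15)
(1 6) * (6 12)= (1 12 6)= [0, 12, 2, 3, 4, 5, 1, 7, 8, 9, 10, 11, 6]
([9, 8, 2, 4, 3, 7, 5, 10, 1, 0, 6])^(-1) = (0 9)(1 8)(3 4)(5 6 10 7)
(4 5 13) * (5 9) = (4 9 5 13) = [0, 1, 2, 3, 9, 13, 6, 7, 8, 5, 10, 11, 12, 4]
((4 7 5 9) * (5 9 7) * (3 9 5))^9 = (9)(5 7)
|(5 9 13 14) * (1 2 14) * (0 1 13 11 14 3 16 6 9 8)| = 11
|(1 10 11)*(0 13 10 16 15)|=7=|(0 13 10 11 1 16 15)|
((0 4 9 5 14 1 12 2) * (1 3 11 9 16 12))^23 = ((0 4 16 12 2)(3 11 9 5 14))^23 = (0 12 4 2 16)(3 5 11 14 9)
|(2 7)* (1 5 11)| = 6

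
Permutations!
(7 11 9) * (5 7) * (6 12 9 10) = (5 7 11 10 6 12 9) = [0, 1, 2, 3, 4, 7, 12, 11, 8, 5, 6, 10, 9]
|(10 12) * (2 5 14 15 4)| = |(2 5 14 15 4)(10 12)| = 10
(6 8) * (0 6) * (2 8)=(0 6 2 8)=[6, 1, 8, 3, 4, 5, 2, 7, 0]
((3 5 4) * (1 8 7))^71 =(1 7 8)(3 4 5)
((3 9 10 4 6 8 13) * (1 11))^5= ((1 11)(3 9 10 4 6 8 13))^5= (1 11)(3 8 4 9 13 6 10)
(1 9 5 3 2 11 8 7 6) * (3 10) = (1 9 5 10 3 2 11 8 7 6) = [0, 9, 11, 2, 4, 10, 1, 6, 7, 5, 3, 8]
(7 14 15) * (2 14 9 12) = (2 14 15 7 9 12) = [0, 1, 14, 3, 4, 5, 6, 9, 8, 12, 10, 11, 2, 13, 15, 7]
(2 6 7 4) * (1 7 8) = (1 7 4 2 6 8) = [0, 7, 6, 3, 2, 5, 8, 4, 1]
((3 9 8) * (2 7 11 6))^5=(2 7 11 6)(3 8 9)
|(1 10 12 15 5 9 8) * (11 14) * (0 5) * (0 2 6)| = 10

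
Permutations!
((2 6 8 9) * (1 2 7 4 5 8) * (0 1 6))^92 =(0 2 1)(4 8 7 5 9)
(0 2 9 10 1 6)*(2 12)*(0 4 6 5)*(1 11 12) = (0 1 5)(2 9 10 11 12)(4 6) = [1, 5, 9, 3, 6, 0, 4, 7, 8, 10, 11, 12, 2]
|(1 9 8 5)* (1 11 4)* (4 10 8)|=|(1 9 4)(5 11 10 8)|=12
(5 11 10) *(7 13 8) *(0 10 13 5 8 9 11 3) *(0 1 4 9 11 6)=[10, 4, 2, 1, 9, 3, 0, 5, 7, 6, 8, 13, 12, 11]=(0 10 8 7 5 3 1 4 9 6)(11 13)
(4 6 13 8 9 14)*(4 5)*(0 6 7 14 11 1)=(0 6 13 8 9 11 1)(4 7 14 5)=[6, 0, 2, 3, 7, 4, 13, 14, 9, 11, 10, 1, 12, 8, 5]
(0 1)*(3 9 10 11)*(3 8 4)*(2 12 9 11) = [1, 0, 12, 11, 3, 5, 6, 7, 4, 10, 2, 8, 9] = (0 1)(2 12 9 10)(3 11 8 4)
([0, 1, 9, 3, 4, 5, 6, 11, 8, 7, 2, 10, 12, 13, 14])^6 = (14)(2 9 7 11 10)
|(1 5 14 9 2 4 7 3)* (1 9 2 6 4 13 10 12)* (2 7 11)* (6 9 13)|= |(1 5 14 7 3 13 10 12)(2 6 4 11)|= 8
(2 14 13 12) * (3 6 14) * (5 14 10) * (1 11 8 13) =[0, 11, 3, 6, 4, 14, 10, 7, 13, 9, 5, 8, 2, 12, 1] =(1 11 8 13 12 2 3 6 10 5 14)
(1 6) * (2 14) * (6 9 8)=(1 9 8 6)(2 14)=[0, 9, 14, 3, 4, 5, 1, 7, 6, 8, 10, 11, 12, 13, 2]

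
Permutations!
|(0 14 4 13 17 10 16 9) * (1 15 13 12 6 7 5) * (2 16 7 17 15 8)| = 14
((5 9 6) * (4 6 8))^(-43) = ((4 6 5 9 8))^(-43) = (4 5 8 6 9)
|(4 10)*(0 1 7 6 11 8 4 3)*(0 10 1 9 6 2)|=18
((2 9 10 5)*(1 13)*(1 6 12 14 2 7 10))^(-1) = ((1 13 6 12 14 2 9)(5 7 10))^(-1) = (1 9 2 14 12 6 13)(5 10 7)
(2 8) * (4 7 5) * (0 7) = (0 7 5 4)(2 8) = [7, 1, 8, 3, 0, 4, 6, 5, 2]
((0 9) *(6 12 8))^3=(12)(0 9)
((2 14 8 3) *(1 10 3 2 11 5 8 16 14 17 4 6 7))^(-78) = ((1 10 3 11 5 8 2 17 4 6 7)(14 16))^(-78) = (1 7 6 4 17 2 8 5 11 3 10)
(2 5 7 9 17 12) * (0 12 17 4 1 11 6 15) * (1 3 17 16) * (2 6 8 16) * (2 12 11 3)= (0 11 8 16 1 3 17 12 6 15)(2 5 7 9 4)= [11, 3, 5, 17, 2, 7, 15, 9, 16, 4, 10, 8, 6, 13, 14, 0, 1, 12]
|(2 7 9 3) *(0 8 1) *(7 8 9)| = 6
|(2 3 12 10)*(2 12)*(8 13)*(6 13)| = 6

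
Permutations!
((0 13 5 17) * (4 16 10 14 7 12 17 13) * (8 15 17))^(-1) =((0 4 16 10 14 7 12 8 15 17)(5 13))^(-1) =(0 17 15 8 12 7 14 10 16 4)(5 13)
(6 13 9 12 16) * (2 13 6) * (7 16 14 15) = (2 13 9 12 14 15 7 16) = [0, 1, 13, 3, 4, 5, 6, 16, 8, 12, 10, 11, 14, 9, 15, 7, 2]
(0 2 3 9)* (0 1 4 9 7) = (0 2 3 7)(1 4 9) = [2, 4, 3, 7, 9, 5, 6, 0, 8, 1]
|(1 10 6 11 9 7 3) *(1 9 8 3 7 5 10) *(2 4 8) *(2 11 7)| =9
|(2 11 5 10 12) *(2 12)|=4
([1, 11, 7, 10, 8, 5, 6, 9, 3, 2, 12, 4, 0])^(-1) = (0 12 10 3 8 4 11 1)(2 9 7)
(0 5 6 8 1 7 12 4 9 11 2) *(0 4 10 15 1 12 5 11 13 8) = (0 11 2 4 9 13 8 12 10 15 1 7 5 6) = [11, 7, 4, 3, 9, 6, 0, 5, 12, 13, 15, 2, 10, 8, 14, 1]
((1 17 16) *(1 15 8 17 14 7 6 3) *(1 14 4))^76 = ((1 4)(3 14 7 6)(8 17 16 15))^76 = (17)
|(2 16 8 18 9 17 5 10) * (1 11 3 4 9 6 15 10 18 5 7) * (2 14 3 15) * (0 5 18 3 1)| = |(0 5 3 4 9 17 7)(1 11 15 10 14)(2 16 8 18 6)| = 35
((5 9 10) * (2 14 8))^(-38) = ((2 14 8)(5 9 10))^(-38) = (2 14 8)(5 9 10)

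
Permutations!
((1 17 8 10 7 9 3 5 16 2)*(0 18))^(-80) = ((0 18)(1 17 8 10 7 9 3 5 16 2))^(-80) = (18)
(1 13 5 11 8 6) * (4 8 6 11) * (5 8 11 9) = (1 13 8 9 5 4 11 6) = [0, 13, 2, 3, 11, 4, 1, 7, 9, 5, 10, 6, 12, 8]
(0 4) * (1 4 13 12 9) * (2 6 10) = [13, 4, 6, 3, 0, 5, 10, 7, 8, 1, 2, 11, 9, 12] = (0 13 12 9 1 4)(2 6 10)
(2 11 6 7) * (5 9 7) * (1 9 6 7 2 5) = [0, 9, 11, 3, 4, 6, 1, 5, 8, 2, 10, 7] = (1 9 2 11 7 5 6)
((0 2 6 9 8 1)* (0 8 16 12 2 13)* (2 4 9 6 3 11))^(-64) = ((0 13)(1 8)(2 3 11)(4 9 16 12))^(-64) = (16)(2 11 3)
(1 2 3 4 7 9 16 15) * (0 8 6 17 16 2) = (0 8 6 17 16 15 1)(2 3 4 7 9) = [8, 0, 3, 4, 7, 5, 17, 9, 6, 2, 10, 11, 12, 13, 14, 1, 15, 16]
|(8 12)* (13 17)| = 2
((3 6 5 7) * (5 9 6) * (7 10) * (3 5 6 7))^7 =((3 6 9 7 5 10))^7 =(3 6 9 7 5 10)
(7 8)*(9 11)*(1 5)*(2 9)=(1 5)(2 9 11)(7 8)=[0, 5, 9, 3, 4, 1, 6, 8, 7, 11, 10, 2]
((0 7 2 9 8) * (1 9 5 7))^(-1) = (0 8 9 1)(2 7 5)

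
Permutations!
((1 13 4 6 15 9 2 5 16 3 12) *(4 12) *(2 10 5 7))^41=((1 13 12)(2 7)(3 4 6 15 9 10 5 16))^41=(1 12 13)(2 7)(3 4 6 15 9 10 5 16)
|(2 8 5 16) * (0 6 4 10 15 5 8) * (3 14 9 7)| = 8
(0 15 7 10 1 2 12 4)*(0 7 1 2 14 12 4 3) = (0 15 1 14 12 3)(2 4 7 10) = [15, 14, 4, 0, 7, 5, 6, 10, 8, 9, 2, 11, 3, 13, 12, 1]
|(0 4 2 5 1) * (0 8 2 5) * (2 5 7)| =12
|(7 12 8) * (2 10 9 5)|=12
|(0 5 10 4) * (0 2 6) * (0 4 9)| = |(0 5 10 9)(2 6 4)| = 12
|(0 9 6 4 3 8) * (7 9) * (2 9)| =8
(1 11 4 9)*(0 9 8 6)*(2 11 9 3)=(0 3 2 11 4 8 6)(1 9)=[3, 9, 11, 2, 8, 5, 0, 7, 6, 1, 10, 4]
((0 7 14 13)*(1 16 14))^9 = (0 16)(1 13)(7 14)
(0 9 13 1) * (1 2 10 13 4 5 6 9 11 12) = (0 11 12 1)(2 10 13)(4 5 6 9) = [11, 0, 10, 3, 5, 6, 9, 7, 8, 4, 13, 12, 1, 2]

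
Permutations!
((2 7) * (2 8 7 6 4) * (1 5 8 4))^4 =(1 4 5 2 8 6 7)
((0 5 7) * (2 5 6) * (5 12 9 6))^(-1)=((0 5 7)(2 12 9 6))^(-1)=(0 7 5)(2 6 9 12)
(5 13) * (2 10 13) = (2 10 13 5) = [0, 1, 10, 3, 4, 2, 6, 7, 8, 9, 13, 11, 12, 5]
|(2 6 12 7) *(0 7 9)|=|(0 7 2 6 12 9)|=6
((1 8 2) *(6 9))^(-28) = (9)(1 2 8)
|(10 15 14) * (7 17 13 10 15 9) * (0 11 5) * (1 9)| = |(0 11 5)(1 9 7 17 13 10)(14 15)| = 6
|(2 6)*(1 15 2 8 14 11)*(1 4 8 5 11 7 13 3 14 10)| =|(1 15 2 6 5 11 4 8 10)(3 14 7 13)| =36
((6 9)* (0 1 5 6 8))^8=((0 1 5 6 9 8))^8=(0 5 9)(1 6 8)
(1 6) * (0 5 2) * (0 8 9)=(0 5 2 8 9)(1 6)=[5, 6, 8, 3, 4, 2, 1, 7, 9, 0]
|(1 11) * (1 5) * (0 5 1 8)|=6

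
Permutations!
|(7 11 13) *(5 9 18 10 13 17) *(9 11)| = |(5 11 17)(7 9 18 10 13)| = 15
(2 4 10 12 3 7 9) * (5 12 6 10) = (2 4 5 12 3 7 9)(6 10) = [0, 1, 4, 7, 5, 12, 10, 9, 8, 2, 6, 11, 3]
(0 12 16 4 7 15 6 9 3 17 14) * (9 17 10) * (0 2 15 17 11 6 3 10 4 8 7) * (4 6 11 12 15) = (0 15 3 6 12 16 8 7 17 14 2 4)(9 10) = [15, 1, 4, 6, 0, 5, 12, 17, 7, 10, 9, 11, 16, 13, 2, 3, 8, 14]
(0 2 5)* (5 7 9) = (0 2 7 9 5) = [2, 1, 7, 3, 4, 0, 6, 9, 8, 5]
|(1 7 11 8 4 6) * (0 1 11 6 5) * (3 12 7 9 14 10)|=|(0 1 9 14 10 3 12 7 6 11 8 4 5)|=13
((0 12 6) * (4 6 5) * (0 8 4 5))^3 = ((0 12)(4 6 8))^3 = (0 12)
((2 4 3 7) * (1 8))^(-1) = (1 8)(2 7 3 4)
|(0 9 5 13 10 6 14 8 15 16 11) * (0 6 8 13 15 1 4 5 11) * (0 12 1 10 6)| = 6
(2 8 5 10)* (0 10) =[10, 1, 8, 3, 4, 0, 6, 7, 5, 9, 2] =(0 10 2 8 5)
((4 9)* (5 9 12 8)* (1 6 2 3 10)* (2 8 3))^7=(1 3 4 5 6 10 12 9 8)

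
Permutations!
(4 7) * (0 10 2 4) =(0 10 2 4 7) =[10, 1, 4, 3, 7, 5, 6, 0, 8, 9, 2]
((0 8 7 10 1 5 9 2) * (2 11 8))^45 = ((0 2)(1 5 9 11 8 7 10))^45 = (0 2)(1 11 10 9 7 5 8)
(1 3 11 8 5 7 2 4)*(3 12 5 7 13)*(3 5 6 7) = [0, 12, 4, 11, 1, 13, 7, 2, 3, 9, 10, 8, 6, 5] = (1 12 6 7 2 4)(3 11 8)(5 13)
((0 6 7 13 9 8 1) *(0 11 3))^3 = (0 13 1)(3 7 8)(6 9 11) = ((0 6 7 13 9 8 1 11 3))^3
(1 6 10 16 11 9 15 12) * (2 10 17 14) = (1 6 17 14 2 10 16 11 9 15 12) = [0, 6, 10, 3, 4, 5, 17, 7, 8, 15, 16, 9, 1, 13, 2, 12, 11, 14]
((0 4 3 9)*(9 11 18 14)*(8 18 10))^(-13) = ((0 4 3 11 10 8 18 14 9))^(-13) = (0 8 4 18 3 14 11 9 10)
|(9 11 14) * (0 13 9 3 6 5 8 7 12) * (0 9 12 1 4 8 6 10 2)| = |(0 13 12 9 11 14 3 10 2)(1 4 8 7)(5 6)| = 36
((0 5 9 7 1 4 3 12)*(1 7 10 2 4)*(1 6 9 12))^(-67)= ((0 5 12)(1 6 9 10 2 4 3))^(-67)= (0 12 5)(1 10 3 9 4 6 2)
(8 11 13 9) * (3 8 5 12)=[0, 1, 2, 8, 4, 12, 6, 7, 11, 5, 10, 13, 3, 9]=(3 8 11 13 9 5 12)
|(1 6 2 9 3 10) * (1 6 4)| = |(1 4)(2 9 3 10 6)| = 10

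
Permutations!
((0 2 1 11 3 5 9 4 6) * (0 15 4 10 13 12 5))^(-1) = ((0 2 1 11 3)(4 6 15)(5 9 10 13 12))^(-1) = (0 3 11 1 2)(4 15 6)(5 12 13 10 9)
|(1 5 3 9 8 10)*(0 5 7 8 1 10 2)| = 8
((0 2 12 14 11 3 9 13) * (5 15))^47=(0 13 9 3 11 14 12 2)(5 15)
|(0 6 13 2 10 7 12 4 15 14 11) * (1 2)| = |(0 6 13 1 2 10 7 12 4 15 14 11)| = 12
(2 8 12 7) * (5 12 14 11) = [0, 1, 8, 3, 4, 12, 6, 2, 14, 9, 10, 5, 7, 13, 11] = (2 8 14 11 5 12 7)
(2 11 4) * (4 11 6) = (11)(2 6 4) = [0, 1, 6, 3, 2, 5, 4, 7, 8, 9, 10, 11]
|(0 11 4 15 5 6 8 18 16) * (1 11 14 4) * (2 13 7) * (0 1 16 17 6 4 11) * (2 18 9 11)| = 39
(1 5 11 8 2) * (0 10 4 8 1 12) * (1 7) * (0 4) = (0 10)(1 5 11 7)(2 12 4 8) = [10, 5, 12, 3, 8, 11, 6, 1, 2, 9, 0, 7, 4]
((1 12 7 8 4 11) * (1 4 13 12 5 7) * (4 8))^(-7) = (1 5 7 4 11 8 13 12)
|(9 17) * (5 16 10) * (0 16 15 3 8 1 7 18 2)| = |(0 16 10 5 15 3 8 1 7 18 2)(9 17)| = 22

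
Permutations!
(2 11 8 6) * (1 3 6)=[0, 3, 11, 6, 4, 5, 2, 7, 1, 9, 10, 8]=(1 3 6 2 11 8)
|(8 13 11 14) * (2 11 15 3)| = |(2 11 14 8 13 15 3)| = 7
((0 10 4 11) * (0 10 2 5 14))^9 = (0 2 5 14)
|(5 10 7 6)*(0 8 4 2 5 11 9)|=|(0 8 4 2 5 10 7 6 11 9)|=10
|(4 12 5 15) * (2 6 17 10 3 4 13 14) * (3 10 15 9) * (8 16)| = 30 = |(2 6 17 15 13 14)(3 4 12 5 9)(8 16)|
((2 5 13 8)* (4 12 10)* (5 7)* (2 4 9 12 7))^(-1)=(4 8 13 5 7)(9 10 12)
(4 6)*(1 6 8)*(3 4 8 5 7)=(1 6 8)(3 4 5 7)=[0, 6, 2, 4, 5, 7, 8, 3, 1]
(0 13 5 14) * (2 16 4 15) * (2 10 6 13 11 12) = (0 11 12 2 16 4 15 10 6 13 5 14) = [11, 1, 16, 3, 15, 14, 13, 7, 8, 9, 6, 12, 2, 5, 0, 10, 4]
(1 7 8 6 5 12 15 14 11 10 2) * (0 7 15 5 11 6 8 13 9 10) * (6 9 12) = (0 7 13 12 5 6 11)(1 15 14 9 10 2) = [7, 15, 1, 3, 4, 6, 11, 13, 8, 10, 2, 0, 5, 12, 9, 14]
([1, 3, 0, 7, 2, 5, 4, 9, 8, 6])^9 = (0 1 3 7 9 6 4 2)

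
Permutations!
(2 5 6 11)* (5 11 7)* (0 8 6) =(0 8 6 7 5)(2 11) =[8, 1, 11, 3, 4, 0, 7, 5, 6, 9, 10, 2]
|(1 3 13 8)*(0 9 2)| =|(0 9 2)(1 3 13 8)| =12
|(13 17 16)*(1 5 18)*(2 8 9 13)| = 6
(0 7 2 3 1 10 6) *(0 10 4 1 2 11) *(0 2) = (0 7 11 2 3)(1 4)(6 10) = [7, 4, 3, 0, 1, 5, 10, 11, 8, 9, 6, 2]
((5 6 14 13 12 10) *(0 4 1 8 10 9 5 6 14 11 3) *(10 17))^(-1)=(0 3 11 6 10 17 8 1 4)(5 9 12 13 14)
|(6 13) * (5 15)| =|(5 15)(6 13)| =2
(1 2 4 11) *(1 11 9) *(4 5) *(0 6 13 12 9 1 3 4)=(0 6 13 12 9 3 4 1 2 5)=[6, 2, 5, 4, 1, 0, 13, 7, 8, 3, 10, 11, 9, 12]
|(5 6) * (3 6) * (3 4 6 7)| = 6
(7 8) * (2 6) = (2 6)(7 8) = [0, 1, 6, 3, 4, 5, 2, 8, 7]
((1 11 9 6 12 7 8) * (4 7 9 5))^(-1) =((1 11 5 4 7 8)(6 12 9))^(-1) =(1 8 7 4 5 11)(6 9 12)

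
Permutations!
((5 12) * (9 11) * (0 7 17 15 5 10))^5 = ((0 7 17 15 5 12 10)(9 11))^5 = (0 12 15 7 10 5 17)(9 11)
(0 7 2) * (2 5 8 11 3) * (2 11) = (0 7 5 8 2)(3 11) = [7, 1, 0, 11, 4, 8, 6, 5, 2, 9, 10, 3]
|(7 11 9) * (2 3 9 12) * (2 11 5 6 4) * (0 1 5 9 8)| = |(0 1 5 6 4 2 3 8)(7 9)(11 12)| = 8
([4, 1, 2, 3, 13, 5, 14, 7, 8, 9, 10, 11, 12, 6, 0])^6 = [4, 1, 2, 3, 13, 5, 14, 7, 8, 9, 10, 11, 12, 6, 0]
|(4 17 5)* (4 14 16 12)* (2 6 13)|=6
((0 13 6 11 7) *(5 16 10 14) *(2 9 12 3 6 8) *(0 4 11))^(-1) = (0 6 3 12 9 2 8 13)(4 7 11)(5 14 10 16)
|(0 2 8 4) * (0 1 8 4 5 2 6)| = |(0 6)(1 8 5 2 4)| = 10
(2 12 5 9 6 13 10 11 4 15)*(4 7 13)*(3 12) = (2 3 12 5 9 6 4 15)(7 13 10 11) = [0, 1, 3, 12, 15, 9, 4, 13, 8, 6, 11, 7, 5, 10, 14, 2]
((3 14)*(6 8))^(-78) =((3 14)(6 8))^(-78) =(14)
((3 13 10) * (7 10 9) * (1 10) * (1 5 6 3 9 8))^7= (1 13 6 7 10 8 3 5 9)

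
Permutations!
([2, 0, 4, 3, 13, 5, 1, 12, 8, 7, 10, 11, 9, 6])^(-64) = [4, 2, 13, 3, 6, 5, 0, 9, 8, 12, 10, 11, 7, 1]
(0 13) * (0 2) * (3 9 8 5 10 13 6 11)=(0 6 11 3 9 8 5 10 13 2)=[6, 1, 0, 9, 4, 10, 11, 7, 5, 8, 13, 3, 12, 2]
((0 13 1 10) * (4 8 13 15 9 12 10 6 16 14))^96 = ((0 15 9 12 10)(1 6 16 14 4 8 13))^96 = (0 15 9 12 10)(1 8 14 6 13 4 16)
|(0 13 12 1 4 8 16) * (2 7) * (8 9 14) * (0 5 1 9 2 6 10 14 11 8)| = 15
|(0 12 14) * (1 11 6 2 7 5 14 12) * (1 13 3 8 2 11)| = 8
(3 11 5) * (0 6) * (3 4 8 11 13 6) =(0 3 13 6)(4 8 11 5) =[3, 1, 2, 13, 8, 4, 0, 7, 11, 9, 10, 5, 12, 6]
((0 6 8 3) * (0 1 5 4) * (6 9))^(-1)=((0 9 6 8 3 1 5 4))^(-1)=(0 4 5 1 3 8 6 9)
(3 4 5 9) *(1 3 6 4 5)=(1 3 5 9 6 4)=[0, 3, 2, 5, 1, 9, 4, 7, 8, 6]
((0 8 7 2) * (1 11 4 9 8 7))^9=(1 8 9 4 11)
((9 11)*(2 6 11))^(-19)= (2 6 11 9)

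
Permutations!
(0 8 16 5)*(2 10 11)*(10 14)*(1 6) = (0 8 16 5)(1 6)(2 14 10 11) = [8, 6, 14, 3, 4, 0, 1, 7, 16, 9, 11, 2, 12, 13, 10, 15, 5]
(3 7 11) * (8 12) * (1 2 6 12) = [0, 2, 6, 7, 4, 5, 12, 11, 1, 9, 10, 3, 8] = (1 2 6 12 8)(3 7 11)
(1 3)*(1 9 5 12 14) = (1 3 9 5 12 14) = [0, 3, 2, 9, 4, 12, 6, 7, 8, 5, 10, 11, 14, 13, 1]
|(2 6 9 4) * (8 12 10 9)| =7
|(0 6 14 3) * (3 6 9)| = 6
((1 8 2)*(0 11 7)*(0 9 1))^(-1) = ((0 11 7 9 1 8 2))^(-1) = (0 2 8 1 9 7 11)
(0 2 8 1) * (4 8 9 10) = (0 2 9 10 4 8 1) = [2, 0, 9, 3, 8, 5, 6, 7, 1, 10, 4]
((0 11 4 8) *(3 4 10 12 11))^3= (12)(0 8 4 3)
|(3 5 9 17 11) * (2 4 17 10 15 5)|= |(2 4 17 11 3)(5 9 10 15)|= 20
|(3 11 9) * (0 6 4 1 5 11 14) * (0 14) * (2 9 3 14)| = 21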